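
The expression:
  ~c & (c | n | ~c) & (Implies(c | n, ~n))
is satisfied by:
  {n: False, c: False}


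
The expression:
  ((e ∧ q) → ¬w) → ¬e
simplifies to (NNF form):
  (q ∧ w) ∨ ¬e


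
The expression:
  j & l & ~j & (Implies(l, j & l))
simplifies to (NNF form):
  False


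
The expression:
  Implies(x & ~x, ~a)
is always true.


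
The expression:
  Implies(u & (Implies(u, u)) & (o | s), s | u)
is always true.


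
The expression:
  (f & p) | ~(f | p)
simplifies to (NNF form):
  (f & p) | (~f & ~p)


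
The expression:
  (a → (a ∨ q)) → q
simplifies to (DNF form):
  q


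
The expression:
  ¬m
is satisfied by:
  {m: False}


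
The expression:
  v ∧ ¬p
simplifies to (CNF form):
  v ∧ ¬p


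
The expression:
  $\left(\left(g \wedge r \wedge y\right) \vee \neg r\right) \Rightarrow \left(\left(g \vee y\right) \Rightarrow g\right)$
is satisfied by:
  {r: True, g: True, y: False}
  {r: True, g: False, y: False}
  {g: True, r: False, y: False}
  {r: False, g: False, y: False}
  {r: True, y: True, g: True}
  {r: True, y: True, g: False}
  {y: True, g: True, r: False}


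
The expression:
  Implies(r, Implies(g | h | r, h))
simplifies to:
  h | ~r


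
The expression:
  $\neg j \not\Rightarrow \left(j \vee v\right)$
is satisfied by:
  {v: False, j: False}


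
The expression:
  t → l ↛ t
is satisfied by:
  {t: False}


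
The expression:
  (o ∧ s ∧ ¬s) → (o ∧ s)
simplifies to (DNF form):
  True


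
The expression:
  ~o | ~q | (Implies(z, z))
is always true.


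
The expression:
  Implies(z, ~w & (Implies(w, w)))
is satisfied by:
  {w: False, z: False}
  {z: True, w: False}
  {w: True, z: False}


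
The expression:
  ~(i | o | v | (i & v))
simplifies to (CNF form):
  ~i & ~o & ~v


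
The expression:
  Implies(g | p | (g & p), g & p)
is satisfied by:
  {p: False, g: False}
  {g: True, p: True}


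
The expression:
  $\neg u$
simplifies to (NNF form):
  $\neg u$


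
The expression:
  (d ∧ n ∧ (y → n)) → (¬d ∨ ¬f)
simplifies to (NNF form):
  ¬d ∨ ¬f ∨ ¬n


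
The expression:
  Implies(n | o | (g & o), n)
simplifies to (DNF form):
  n | ~o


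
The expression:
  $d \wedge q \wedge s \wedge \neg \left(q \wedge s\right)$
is never true.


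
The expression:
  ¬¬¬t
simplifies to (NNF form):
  ¬t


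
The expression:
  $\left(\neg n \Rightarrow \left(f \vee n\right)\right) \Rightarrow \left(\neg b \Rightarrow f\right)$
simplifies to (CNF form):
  $b \vee f \vee \neg n$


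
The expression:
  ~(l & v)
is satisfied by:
  {l: False, v: False}
  {v: True, l: False}
  {l: True, v: False}


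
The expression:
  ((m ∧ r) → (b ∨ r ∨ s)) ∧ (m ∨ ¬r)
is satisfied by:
  {m: True, r: False}
  {r: False, m: False}
  {r: True, m: True}


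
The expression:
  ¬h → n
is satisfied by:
  {n: True, h: True}
  {n: True, h: False}
  {h: True, n: False}


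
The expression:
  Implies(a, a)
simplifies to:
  True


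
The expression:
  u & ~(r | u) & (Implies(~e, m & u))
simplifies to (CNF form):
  False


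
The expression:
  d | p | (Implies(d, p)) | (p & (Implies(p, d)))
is always true.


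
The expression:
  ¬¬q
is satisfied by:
  {q: True}


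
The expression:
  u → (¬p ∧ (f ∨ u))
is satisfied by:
  {p: False, u: False}
  {u: True, p: False}
  {p: True, u: False}


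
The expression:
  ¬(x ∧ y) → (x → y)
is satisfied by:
  {y: True, x: False}
  {x: False, y: False}
  {x: True, y: True}


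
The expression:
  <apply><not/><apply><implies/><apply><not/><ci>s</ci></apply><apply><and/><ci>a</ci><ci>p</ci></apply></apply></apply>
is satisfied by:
  {p: False, s: False, a: False}
  {a: True, p: False, s: False}
  {p: True, a: False, s: False}


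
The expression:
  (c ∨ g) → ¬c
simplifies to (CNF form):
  ¬c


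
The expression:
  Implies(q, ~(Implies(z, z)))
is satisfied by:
  {q: False}


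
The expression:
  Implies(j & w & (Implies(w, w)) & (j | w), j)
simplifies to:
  True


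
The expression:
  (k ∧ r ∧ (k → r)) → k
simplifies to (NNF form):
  True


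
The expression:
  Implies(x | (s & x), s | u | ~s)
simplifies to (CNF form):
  True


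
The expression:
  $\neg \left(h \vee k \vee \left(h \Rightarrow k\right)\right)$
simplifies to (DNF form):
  $\text{False}$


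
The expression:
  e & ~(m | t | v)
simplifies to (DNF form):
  e & ~m & ~t & ~v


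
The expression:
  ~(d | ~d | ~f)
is never true.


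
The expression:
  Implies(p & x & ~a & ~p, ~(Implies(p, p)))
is always true.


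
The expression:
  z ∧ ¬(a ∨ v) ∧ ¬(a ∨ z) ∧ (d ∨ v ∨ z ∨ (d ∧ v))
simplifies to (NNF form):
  False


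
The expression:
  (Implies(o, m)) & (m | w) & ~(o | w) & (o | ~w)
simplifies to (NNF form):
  m & ~o & ~w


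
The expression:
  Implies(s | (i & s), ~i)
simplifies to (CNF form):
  ~i | ~s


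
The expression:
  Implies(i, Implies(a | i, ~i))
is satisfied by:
  {i: False}


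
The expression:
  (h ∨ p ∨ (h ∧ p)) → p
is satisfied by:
  {p: True, h: False}
  {h: False, p: False}
  {h: True, p: True}


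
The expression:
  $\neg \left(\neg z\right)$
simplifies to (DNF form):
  $z$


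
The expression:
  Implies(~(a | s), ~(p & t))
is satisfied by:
  {a: True, s: True, p: False, t: False}
  {a: True, p: False, s: False, t: False}
  {s: True, a: False, p: False, t: False}
  {a: False, p: False, s: False, t: False}
  {t: True, a: True, s: True, p: False}
  {t: True, a: True, p: False, s: False}
  {t: True, s: True, a: False, p: False}
  {t: True, a: False, p: False, s: False}
  {a: True, p: True, s: True, t: False}
  {a: True, p: True, t: False, s: False}
  {p: True, s: True, t: False, a: False}
  {p: True, t: False, s: False, a: False}
  {a: True, p: True, t: True, s: True}
  {a: True, p: True, t: True, s: False}
  {p: True, t: True, s: True, a: False}


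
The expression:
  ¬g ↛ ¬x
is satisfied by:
  {x: True, g: False}


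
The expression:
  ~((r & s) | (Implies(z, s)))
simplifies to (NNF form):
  z & ~s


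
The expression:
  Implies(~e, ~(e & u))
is always true.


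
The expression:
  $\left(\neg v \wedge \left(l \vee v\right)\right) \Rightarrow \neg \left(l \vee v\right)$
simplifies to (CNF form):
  $v \vee \neg l$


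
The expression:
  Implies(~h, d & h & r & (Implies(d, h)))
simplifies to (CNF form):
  h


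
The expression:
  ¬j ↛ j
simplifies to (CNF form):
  True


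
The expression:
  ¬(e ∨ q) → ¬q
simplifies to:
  True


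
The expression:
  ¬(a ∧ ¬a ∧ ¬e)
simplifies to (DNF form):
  True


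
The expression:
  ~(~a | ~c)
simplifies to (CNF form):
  a & c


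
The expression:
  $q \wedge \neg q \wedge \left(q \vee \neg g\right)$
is never true.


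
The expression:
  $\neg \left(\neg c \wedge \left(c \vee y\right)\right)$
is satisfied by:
  {c: True, y: False}
  {y: False, c: False}
  {y: True, c: True}


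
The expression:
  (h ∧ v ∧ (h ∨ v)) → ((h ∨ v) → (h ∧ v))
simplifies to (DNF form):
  True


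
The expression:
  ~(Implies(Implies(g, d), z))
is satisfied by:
  {d: True, g: False, z: False}
  {g: False, z: False, d: False}
  {d: True, g: True, z: False}


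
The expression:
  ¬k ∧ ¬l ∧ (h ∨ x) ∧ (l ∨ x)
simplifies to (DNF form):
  x ∧ ¬k ∧ ¬l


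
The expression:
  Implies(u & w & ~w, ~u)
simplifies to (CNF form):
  True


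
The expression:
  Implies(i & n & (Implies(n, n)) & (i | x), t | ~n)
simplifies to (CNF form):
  t | ~i | ~n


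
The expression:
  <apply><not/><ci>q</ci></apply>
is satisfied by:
  {q: False}


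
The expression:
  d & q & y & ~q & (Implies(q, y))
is never true.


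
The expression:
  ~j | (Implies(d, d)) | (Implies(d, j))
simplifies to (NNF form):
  True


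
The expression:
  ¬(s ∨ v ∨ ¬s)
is never true.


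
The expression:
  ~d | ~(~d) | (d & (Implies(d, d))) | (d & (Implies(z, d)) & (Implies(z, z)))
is always true.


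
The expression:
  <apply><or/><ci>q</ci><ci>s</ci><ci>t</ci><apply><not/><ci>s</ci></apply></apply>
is always true.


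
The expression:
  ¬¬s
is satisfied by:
  {s: True}


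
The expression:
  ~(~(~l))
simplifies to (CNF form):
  ~l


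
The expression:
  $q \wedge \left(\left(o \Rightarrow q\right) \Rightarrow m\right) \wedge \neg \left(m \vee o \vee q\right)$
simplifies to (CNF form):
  $\text{False}$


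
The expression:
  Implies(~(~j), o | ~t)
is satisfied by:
  {o: True, t: False, j: False}
  {t: False, j: False, o: False}
  {j: True, o: True, t: False}
  {j: True, t: False, o: False}
  {o: True, t: True, j: False}
  {t: True, o: False, j: False}
  {j: True, t: True, o: True}


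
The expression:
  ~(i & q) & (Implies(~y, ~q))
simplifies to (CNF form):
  (y | ~q) & (~i | ~q)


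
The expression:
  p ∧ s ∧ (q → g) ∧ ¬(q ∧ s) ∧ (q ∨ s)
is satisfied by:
  {p: True, s: True, q: False}


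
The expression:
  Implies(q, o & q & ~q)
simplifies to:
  ~q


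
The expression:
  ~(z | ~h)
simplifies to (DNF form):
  h & ~z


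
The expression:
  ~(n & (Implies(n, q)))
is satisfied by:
  {q: False, n: False}
  {n: True, q: False}
  {q: True, n: False}


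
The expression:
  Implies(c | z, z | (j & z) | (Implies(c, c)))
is always true.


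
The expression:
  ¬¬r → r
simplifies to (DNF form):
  True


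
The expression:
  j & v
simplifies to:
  j & v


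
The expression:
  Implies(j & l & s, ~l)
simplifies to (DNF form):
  ~j | ~l | ~s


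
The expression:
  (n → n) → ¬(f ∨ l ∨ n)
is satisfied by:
  {n: False, l: False, f: False}


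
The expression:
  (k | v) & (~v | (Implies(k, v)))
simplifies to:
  k | v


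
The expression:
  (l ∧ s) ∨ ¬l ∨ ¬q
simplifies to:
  s ∨ ¬l ∨ ¬q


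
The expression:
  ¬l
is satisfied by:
  {l: False}


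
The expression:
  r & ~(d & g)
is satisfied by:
  {r: True, g: False, d: False}
  {r: True, d: True, g: False}
  {r: True, g: True, d: False}


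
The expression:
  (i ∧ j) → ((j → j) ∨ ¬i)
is always true.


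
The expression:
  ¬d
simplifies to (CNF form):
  ¬d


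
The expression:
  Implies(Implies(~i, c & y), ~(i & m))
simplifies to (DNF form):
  ~i | ~m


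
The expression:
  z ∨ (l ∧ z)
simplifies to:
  z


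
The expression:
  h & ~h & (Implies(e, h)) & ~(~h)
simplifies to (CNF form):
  False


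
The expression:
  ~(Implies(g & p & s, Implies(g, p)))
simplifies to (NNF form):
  False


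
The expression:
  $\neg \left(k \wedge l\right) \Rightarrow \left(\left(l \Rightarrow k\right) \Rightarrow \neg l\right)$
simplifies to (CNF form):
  $\text{True}$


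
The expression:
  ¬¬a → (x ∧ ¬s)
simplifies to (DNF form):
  (x ∧ ¬s) ∨ ¬a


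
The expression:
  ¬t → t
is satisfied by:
  {t: True}


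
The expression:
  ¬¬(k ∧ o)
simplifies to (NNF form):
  k ∧ o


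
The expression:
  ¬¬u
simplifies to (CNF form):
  u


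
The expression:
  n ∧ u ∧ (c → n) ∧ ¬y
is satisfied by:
  {u: True, n: True, y: False}


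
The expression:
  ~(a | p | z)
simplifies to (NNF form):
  ~a & ~p & ~z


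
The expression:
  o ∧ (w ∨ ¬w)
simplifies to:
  o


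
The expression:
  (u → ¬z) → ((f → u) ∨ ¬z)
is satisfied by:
  {u: True, z: False, f: False}
  {u: False, z: False, f: False}
  {f: True, u: True, z: False}
  {f: True, u: False, z: False}
  {z: True, u: True, f: False}
  {z: True, u: False, f: False}
  {z: True, f: True, u: True}


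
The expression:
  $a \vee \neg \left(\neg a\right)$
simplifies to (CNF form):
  $a$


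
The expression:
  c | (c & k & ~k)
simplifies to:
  c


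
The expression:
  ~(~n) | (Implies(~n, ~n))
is always true.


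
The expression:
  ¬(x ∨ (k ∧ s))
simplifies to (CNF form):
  ¬x ∧ (¬k ∨ ¬s)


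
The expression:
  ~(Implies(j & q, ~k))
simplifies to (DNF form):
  j & k & q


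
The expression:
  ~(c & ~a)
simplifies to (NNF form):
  a | ~c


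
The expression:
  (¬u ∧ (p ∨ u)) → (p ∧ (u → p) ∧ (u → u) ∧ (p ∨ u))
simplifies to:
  True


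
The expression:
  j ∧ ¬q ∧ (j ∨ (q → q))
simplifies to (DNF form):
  j ∧ ¬q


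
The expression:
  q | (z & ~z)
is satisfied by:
  {q: True}


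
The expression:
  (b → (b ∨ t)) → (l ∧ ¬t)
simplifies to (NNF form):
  l ∧ ¬t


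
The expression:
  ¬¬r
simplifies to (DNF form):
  r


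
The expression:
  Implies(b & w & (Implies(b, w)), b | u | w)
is always true.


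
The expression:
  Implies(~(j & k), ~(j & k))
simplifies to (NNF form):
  True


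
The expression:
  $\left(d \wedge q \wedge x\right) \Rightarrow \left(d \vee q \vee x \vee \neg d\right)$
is always true.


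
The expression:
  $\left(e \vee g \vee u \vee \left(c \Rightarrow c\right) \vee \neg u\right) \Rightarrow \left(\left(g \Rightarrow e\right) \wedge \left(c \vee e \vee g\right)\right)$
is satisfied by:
  {e: True, c: True, g: False}
  {e: True, c: False, g: False}
  {e: True, g: True, c: True}
  {e: True, g: True, c: False}
  {c: True, g: False, e: False}


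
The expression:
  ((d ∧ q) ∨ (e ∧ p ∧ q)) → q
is always true.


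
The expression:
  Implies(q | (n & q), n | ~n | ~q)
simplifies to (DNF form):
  True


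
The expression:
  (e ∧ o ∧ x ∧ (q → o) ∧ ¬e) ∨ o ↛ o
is never true.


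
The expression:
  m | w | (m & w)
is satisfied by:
  {m: True, w: True}
  {m: True, w: False}
  {w: True, m: False}


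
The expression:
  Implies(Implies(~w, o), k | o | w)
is always true.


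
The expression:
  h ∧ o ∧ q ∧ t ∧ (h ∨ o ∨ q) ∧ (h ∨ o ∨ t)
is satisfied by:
  {t: True, h: True, o: True, q: True}


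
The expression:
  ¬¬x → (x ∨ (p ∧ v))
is always true.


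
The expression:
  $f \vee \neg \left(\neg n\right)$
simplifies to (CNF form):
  $f \vee n$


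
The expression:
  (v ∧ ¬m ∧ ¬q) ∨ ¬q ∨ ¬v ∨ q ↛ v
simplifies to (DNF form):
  ¬q ∨ ¬v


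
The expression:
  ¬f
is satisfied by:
  {f: False}


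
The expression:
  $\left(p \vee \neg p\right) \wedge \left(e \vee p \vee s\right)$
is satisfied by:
  {p: True, e: True, s: True}
  {p: True, e: True, s: False}
  {p: True, s: True, e: False}
  {p: True, s: False, e: False}
  {e: True, s: True, p: False}
  {e: True, s: False, p: False}
  {s: True, e: False, p: False}


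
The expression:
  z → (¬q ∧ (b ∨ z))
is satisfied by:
  {q: False, z: False}
  {z: True, q: False}
  {q: True, z: False}


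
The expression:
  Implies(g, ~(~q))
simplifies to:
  q | ~g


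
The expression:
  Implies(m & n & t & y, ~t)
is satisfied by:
  {m: False, t: False, n: False, y: False}
  {y: True, m: False, t: False, n: False}
  {n: True, m: False, t: False, y: False}
  {y: True, n: True, m: False, t: False}
  {t: True, y: False, m: False, n: False}
  {y: True, t: True, m: False, n: False}
  {n: True, t: True, y: False, m: False}
  {y: True, n: True, t: True, m: False}
  {m: True, n: False, t: False, y: False}
  {y: True, m: True, n: False, t: False}
  {n: True, m: True, y: False, t: False}
  {y: True, n: True, m: True, t: False}
  {t: True, m: True, n: False, y: False}
  {y: True, t: True, m: True, n: False}
  {n: True, t: True, m: True, y: False}


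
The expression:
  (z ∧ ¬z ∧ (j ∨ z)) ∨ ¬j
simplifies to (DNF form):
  ¬j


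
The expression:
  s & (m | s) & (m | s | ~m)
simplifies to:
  s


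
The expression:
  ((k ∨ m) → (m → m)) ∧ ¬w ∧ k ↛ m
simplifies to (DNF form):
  k ∧ ¬m ∧ ¬w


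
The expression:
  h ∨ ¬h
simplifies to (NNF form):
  True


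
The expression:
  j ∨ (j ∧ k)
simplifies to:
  j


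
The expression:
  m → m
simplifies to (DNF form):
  True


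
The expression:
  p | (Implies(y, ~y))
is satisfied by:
  {p: True, y: False}
  {y: False, p: False}
  {y: True, p: True}


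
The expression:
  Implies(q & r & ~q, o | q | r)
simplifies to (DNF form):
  True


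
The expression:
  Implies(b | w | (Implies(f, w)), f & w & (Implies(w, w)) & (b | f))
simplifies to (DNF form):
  (f & w) | (f & ~b)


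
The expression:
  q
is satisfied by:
  {q: True}


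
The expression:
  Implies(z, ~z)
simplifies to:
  ~z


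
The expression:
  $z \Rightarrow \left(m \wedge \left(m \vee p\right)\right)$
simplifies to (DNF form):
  $m \vee \neg z$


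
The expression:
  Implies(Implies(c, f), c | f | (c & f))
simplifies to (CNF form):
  c | f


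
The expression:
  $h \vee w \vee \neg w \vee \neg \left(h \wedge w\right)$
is always true.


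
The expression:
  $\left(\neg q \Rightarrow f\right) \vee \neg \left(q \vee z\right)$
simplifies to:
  $f \vee q \vee \neg z$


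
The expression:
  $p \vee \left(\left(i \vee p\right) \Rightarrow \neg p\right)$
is always true.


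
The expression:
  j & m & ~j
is never true.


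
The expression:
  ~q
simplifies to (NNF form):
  ~q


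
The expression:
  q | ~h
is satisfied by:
  {q: True, h: False}
  {h: False, q: False}
  {h: True, q: True}


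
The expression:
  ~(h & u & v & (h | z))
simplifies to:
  ~h | ~u | ~v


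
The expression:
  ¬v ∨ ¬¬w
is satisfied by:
  {w: True, v: False}
  {v: False, w: False}
  {v: True, w: True}


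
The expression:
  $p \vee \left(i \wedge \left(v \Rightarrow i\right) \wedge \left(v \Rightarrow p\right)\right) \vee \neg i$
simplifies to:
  $p \vee \neg i \vee \neg v$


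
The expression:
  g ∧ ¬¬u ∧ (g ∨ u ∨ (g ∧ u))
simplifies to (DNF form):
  g ∧ u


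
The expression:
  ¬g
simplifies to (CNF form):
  ¬g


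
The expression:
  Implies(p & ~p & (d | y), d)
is always true.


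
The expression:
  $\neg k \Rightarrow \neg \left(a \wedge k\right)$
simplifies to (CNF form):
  $\text{True}$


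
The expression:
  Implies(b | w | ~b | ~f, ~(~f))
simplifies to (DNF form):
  f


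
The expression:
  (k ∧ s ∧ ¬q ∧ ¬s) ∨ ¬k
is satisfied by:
  {k: False}


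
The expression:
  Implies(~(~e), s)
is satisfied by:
  {s: True, e: False}
  {e: False, s: False}
  {e: True, s: True}


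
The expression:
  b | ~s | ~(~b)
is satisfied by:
  {b: True, s: False}
  {s: False, b: False}
  {s: True, b: True}


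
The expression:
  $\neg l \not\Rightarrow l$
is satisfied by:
  {l: False}


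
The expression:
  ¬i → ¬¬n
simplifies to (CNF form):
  i ∨ n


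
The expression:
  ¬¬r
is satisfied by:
  {r: True}


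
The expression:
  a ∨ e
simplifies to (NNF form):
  a ∨ e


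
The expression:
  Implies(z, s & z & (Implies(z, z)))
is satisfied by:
  {s: True, z: False}
  {z: False, s: False}
  {z: True, s: True}


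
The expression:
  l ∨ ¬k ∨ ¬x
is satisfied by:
  {l: True, k: False, x: False}
  {k: False, x: False, l: False}
  {x: True, l: True, k: False}
  {x: True, k: False, l: False}
  {l: True, k: True, x: False}
  {k: True, l: False, x: False}
  {x: True, k: True, l: True}


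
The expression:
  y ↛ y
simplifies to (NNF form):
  False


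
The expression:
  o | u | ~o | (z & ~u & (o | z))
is always true.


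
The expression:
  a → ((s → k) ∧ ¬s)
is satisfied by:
  {s: False, a: False}
  {a: True, s: False}
  {s: True, a: False}


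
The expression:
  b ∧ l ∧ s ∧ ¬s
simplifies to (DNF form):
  False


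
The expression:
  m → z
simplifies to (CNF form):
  z ∨ ¬m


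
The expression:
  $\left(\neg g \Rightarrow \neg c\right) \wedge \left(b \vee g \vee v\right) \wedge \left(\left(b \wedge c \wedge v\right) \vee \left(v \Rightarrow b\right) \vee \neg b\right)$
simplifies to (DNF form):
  $g \vee \left(b \wedge \neg c\right) \vee \left(v \wedge \neg c\right)$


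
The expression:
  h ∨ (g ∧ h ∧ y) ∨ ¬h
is always true.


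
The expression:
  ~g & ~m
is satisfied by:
  {g: False, m: False}


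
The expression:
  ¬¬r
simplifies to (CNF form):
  r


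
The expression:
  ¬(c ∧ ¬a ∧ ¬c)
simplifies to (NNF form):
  True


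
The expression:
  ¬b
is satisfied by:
  {b: False}


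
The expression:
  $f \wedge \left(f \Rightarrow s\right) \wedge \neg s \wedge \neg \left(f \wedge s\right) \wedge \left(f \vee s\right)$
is never true.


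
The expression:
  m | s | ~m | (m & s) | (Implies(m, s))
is always true.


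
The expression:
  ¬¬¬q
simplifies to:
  ¬q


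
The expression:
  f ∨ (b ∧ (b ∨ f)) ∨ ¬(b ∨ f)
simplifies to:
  True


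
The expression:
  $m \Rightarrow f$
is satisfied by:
  {f: True, m: False}
  {m: False, f: False}
  {m: True, f: True}


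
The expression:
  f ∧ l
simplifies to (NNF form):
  f ∧ l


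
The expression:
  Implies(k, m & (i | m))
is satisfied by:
  {m: True, k: False}
  {k: False, m: False}
  {k: True, m: True}


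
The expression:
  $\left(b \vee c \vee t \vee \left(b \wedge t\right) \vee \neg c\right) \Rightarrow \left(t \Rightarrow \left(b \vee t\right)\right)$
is always true.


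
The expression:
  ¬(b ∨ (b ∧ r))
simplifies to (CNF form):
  ¬b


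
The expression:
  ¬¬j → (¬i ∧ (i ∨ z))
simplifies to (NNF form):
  (z ∧ ¬i) ∨ ¬j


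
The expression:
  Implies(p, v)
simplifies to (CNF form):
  v | ~p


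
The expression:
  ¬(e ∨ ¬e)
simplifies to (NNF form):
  False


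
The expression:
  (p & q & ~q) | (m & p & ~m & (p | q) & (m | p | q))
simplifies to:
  False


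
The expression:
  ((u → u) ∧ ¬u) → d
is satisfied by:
  {d: True, u: True}
  {d: True, u: False}
  {u: True, d: False}


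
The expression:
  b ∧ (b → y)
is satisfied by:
  {b: True, y: True}


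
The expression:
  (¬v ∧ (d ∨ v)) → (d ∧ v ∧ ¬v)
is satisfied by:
  {v: True, d: False}
  {d: False, v: False}
  {d: True, v: True}


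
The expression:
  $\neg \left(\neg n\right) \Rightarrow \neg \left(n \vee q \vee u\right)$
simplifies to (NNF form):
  $\neg n$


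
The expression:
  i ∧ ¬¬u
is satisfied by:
  {i: True, u: True}


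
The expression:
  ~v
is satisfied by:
  {v: False}


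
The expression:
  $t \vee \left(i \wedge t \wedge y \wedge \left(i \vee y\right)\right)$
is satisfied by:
  {t: True}


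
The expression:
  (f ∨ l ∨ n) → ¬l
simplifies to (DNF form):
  ¬l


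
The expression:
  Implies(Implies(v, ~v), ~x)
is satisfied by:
  {v: True, x: False}
  {x: False, v: False}
  {x: True, v: True}


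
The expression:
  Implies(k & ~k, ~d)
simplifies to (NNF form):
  True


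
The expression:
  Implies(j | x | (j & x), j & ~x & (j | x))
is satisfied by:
  {x: False}


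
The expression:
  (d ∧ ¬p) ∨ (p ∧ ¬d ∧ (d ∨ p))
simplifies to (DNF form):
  (d ∧ ¬p) ∨ (p ∧ ¬d)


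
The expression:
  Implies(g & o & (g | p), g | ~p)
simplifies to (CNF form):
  True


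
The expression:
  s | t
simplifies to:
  s | t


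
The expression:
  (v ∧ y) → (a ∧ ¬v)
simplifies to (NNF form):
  ¬v ∨ ¬y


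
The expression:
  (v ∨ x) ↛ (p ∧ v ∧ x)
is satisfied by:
  {x: True, p: False, v: False}
  {x: True, v: True, p: False}
  {x: True, p: True, v: False}
  {v: True, p: False, x: False}
  {v: True, p: True, x: False}


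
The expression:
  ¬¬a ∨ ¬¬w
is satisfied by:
  {a: True, w: True}
  {a: True, w: False}
  {w: True, a: False}


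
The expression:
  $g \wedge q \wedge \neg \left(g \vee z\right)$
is never true.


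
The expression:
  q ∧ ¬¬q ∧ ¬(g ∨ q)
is never true.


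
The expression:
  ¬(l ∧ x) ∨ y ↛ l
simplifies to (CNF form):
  ¬l ∨ ¬x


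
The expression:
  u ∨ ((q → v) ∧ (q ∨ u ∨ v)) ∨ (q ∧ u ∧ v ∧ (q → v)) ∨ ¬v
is always true.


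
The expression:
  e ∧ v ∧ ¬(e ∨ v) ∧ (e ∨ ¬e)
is never true.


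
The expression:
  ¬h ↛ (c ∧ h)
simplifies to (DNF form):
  ¬h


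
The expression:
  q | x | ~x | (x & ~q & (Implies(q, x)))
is always true.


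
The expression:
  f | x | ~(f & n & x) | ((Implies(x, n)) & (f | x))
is always true.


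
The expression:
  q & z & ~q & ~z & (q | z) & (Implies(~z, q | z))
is never true.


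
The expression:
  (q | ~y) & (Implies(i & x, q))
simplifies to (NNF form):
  q | (~i & ~y) | (~x & ~y)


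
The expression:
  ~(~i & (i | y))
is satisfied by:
  {i: True, y: False}
  {y: False, i: False}
  {y: True, i: True}


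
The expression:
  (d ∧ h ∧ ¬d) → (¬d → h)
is always true.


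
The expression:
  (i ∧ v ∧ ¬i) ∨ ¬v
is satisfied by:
  {v: False}


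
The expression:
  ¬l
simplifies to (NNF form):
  ¬l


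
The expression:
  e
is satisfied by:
  {e: True}


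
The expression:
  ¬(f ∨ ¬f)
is never true.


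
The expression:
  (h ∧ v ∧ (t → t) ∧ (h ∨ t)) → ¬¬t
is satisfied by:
  {t: True, h: False, v: False}
  {h: False, v: False, t: False}
  {t: True, v: True, h: False}
  {v: True, h: False, t: False}
  {t: True, h: True, v: False}
  {h: True, t: False, v: False}
  {t: True, v: True, h: True}


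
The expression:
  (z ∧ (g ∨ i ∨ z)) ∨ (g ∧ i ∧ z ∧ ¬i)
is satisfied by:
  {z: True}


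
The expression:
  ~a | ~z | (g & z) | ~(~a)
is always true.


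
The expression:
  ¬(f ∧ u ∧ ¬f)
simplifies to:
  True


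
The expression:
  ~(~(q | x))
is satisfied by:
  {x: True, q: True}
  {x: True, q: False}
  {q: True, x: False}


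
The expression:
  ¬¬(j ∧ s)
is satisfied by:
  {j: True, s: True}


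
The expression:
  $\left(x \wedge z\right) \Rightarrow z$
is always true.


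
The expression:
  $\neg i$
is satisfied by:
  {i: False}


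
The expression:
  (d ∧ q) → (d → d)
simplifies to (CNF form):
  True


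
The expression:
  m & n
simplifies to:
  m & n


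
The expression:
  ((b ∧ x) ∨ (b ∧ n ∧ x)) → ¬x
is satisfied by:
  {x: False, b: False}
  {b: True, x: False}
  {x: True, b: False}


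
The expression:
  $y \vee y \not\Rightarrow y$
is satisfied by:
  {y: True}


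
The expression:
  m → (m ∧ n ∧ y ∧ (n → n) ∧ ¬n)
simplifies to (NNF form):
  ¬m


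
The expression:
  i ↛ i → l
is always true.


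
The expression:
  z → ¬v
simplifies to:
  ¬v ∨ ¬z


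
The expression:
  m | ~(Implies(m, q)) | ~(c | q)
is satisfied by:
  {m: True, c: False, q: False}
  {m: True, q: True, c: False}
  {m: True, c: True, q: False}
  {m: True, q: True, c: True}
  {q: False, c: False, m: False}


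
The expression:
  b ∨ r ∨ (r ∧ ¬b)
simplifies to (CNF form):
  b ∨ r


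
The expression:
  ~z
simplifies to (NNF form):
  ~z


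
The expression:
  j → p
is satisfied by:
  {p: True, j: False}
  {j: False, p: False}
  {j: True, p: True}


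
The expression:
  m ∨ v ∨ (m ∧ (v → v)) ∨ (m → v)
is always true.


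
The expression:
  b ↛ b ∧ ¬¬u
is never true.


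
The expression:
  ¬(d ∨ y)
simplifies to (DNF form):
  ¬d ∧ ¬y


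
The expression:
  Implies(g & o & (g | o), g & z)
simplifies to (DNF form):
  z | ~g | ~o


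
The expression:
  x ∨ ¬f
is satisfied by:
  {x: True, f: False}
  {f: False, x: False}
  {f: True, x: True}


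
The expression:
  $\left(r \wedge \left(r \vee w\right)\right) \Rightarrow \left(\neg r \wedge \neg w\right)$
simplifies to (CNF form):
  $\neg r$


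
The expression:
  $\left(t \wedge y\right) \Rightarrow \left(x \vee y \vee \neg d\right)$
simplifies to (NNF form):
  $\text{True}$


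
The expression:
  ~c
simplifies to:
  ~c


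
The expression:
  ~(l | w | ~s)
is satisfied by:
  {s: True, w: False, l: False}


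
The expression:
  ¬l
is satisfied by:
  {l: False}


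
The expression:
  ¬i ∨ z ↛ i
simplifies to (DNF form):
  ¬i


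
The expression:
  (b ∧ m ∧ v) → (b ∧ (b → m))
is always true.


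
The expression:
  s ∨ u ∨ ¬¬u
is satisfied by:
  {u: True, s: True}
  {u: True, s: False}
  {s: True, u: False}


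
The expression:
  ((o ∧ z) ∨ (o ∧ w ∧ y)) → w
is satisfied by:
  {w: True, o: False, z: False}
  {o: False, z: False, w: False}
  {z: True, w: True, o: False}
  {z: True, o: False, w: False}
  {w: True, o: True, z: False}
  {o: True, w: False, z: False}
  {z: True, o: True, w: True}


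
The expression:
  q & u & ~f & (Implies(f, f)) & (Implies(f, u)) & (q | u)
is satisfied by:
  {u: True, q: True, f: False}


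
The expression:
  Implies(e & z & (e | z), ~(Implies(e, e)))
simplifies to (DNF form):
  ~e | ~z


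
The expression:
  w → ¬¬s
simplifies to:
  s ∨ ¬w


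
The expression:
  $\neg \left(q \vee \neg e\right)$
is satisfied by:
  {e: True, q: False}


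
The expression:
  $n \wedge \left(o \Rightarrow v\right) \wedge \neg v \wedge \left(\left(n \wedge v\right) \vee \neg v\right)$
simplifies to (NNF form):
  $n \wedge \neg o \wedge \neg v$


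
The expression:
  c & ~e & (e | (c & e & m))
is never true.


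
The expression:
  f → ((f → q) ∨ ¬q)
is always true.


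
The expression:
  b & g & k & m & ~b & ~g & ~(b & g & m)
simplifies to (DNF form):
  False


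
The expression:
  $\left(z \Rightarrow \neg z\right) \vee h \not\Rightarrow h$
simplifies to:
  $\neg z$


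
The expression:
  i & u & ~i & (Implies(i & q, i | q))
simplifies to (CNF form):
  False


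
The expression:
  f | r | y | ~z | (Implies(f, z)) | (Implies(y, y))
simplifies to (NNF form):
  True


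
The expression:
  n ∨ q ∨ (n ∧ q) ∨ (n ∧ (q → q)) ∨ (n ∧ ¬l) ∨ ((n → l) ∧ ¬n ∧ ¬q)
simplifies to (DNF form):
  True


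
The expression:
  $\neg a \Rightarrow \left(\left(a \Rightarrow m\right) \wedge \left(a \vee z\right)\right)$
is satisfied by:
  {a: True, z: True}
  {a: True, z: False}
  {z: True, a: False}


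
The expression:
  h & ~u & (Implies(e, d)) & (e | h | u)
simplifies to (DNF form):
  (d & h & ~u) | (h & ~e & ~u)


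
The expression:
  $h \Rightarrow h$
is always true.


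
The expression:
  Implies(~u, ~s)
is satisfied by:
  {u: True, s: False}
  {s: False, u: False}
  {s: True, u: True}


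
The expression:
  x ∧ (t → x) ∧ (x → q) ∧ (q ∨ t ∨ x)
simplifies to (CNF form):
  q ∧ x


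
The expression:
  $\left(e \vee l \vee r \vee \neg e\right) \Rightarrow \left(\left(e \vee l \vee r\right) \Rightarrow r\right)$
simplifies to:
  $r \vee \left(\neg e \wedge \neg l\right)$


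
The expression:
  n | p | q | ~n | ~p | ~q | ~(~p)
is always true.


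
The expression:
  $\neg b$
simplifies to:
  $\neg b$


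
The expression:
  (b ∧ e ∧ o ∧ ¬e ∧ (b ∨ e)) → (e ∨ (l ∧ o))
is always true.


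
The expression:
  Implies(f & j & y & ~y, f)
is always true.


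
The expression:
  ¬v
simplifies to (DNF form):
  ¬v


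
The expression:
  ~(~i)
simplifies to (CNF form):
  i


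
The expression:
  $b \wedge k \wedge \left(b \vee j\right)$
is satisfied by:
  {b: True, k: True}


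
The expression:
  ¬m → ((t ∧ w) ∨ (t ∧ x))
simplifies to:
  m ∨ (t ∧ w) ∨ (t ∧ x)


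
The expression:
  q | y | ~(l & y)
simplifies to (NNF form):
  True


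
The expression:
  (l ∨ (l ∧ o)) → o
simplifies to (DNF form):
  o ∨ ¬l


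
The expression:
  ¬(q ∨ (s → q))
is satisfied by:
  {s: True, q: False}


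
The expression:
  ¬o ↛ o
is always true.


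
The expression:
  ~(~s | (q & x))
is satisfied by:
  {s: True, q: False, x: False}
  {s: True, x: True, q: False}
  {s: True, q: True, x: False}


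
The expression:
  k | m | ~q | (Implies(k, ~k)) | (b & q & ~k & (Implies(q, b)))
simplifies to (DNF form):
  True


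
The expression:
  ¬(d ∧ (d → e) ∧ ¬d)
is always true.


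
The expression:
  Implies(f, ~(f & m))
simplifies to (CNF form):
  ~f | ~m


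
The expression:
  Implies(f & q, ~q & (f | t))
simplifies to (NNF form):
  ~f | ~q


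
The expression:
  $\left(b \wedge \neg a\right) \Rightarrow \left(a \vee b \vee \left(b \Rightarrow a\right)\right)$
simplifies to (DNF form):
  $\text{True}$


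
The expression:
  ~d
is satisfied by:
  {d: False}


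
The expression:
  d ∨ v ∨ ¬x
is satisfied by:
  {d: True, v: True, x: False}
  {d: True, x: False, v: False}
  {v: True, x: False, d: False}
  {v: False, x: False, d: False}
  {d: True, v: True, x: True}
  {d: True, x: True, v: False}
  {v: True, x: True, d: False}


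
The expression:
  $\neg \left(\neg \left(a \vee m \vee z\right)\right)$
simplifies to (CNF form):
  $a \vee m \vee z$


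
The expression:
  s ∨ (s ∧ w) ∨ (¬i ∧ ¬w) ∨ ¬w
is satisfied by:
  {s: True, w: False}
  {w: False, s: False}
  {w: True, s: True}


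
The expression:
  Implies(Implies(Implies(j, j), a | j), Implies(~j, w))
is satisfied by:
  {w: True, j: True, a: False}
  {w: True, j: False, a: False}
  {j: True, w: False, a: False}
  {w: False, j: False, a: False}
  {a: True, w: True, j: True}
  {a: True, w: True, j: False}
  {a: True, j: True, w: False}


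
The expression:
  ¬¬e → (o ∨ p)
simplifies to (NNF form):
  o ∨ p ∨ ¬e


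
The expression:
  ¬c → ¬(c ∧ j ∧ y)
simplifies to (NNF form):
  True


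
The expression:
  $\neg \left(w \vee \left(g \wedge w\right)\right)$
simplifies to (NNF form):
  $\neg w$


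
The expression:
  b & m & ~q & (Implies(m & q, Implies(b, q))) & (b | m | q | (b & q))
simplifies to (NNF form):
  b & m & ~q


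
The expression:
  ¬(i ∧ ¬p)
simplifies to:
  p ∨ ¬i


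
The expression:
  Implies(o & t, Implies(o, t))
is always true.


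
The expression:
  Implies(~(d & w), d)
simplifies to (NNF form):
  d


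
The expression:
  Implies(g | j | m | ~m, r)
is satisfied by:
  {r: True}


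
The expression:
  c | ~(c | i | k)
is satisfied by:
  {c: True, k: False, i: False}
  {i: True, c: True, k: False}
  {c: True, k: True, i: False}
  {i: True, c: True, k: True}
  {i: False, k: False, c: False}


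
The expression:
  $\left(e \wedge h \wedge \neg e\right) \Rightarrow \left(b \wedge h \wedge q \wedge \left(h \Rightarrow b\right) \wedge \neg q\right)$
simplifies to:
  $\text{True}$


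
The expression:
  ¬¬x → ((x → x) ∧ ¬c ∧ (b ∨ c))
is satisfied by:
  {b: True, c: False, x: False}
  {c: False, x: False, b: False}
  {b: True, c: True, x: False}
  {c: True, b: False, x: False}
  {x: True, b: True, c: False}


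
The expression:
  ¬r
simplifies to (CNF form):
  ¬r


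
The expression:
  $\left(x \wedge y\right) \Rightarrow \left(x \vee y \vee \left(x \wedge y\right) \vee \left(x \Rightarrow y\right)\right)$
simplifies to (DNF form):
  $\text{True}$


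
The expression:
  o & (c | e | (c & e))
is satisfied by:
  {c: True, e: True, o: True}
  {c: True, o: True, e: False}
  {e: True, o: True, c: False}


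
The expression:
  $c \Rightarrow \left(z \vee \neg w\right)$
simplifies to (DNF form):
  $z \vee \neg c \vee \neg w$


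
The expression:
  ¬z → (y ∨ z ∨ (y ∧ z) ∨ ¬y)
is always true.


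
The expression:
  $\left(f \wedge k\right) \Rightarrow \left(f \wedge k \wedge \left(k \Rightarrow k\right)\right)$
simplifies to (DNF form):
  $\text{True}$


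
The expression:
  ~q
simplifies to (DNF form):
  ~q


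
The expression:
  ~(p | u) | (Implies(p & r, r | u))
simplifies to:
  True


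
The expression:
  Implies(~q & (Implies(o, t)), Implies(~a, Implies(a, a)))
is always true.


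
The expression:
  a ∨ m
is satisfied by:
  {a: True, m: True}
  {a: True, m: False}
  {m: True, a: False}


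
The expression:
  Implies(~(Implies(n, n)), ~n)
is always true.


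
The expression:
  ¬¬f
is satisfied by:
  {f: True}


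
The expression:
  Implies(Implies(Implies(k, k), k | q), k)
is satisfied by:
  {k: True, q: False}
  {q: False, k: False}
  {q: True, k: True}


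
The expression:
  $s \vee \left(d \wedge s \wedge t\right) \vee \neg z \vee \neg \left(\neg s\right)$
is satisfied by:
  {s: True, z: False}
  {z: False, s: False}
  {z: True, s: True}


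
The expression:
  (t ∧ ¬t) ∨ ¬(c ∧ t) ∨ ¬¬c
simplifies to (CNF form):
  True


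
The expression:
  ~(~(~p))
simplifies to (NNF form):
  ~p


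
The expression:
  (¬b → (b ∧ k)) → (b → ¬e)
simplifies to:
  ¬b ∨ ¬e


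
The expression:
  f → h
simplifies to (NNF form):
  h ∨ ¬f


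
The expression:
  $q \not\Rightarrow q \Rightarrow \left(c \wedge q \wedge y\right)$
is always true.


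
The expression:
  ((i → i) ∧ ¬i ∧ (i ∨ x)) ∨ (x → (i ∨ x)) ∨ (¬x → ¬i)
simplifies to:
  True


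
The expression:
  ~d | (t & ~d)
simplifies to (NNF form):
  ~d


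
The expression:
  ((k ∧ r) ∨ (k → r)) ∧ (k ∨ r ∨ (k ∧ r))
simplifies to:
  r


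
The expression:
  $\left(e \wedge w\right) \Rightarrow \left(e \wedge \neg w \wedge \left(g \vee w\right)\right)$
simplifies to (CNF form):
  $\neg e \vee \neg w$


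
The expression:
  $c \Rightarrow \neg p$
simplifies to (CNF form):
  $\neg c \vee \neg p$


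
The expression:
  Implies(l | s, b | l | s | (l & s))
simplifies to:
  True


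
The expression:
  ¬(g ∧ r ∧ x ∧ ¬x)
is always true.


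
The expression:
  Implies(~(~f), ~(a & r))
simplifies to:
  ~a | ~f | ~r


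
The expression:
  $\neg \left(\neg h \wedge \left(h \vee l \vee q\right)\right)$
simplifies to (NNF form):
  $h \vee \left(\neg l \wedge \neg q\right)$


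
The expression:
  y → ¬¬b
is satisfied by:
  {b: True, y: False}
  {y: False, b: False}
  {y: True, b: True}


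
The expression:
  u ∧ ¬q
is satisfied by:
  {u: True, q: False}


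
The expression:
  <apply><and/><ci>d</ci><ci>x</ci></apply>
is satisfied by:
  {d: True, x: True}


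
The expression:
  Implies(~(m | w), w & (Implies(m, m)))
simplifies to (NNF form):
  m | w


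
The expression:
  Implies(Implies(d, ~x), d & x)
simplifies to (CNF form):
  d & x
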